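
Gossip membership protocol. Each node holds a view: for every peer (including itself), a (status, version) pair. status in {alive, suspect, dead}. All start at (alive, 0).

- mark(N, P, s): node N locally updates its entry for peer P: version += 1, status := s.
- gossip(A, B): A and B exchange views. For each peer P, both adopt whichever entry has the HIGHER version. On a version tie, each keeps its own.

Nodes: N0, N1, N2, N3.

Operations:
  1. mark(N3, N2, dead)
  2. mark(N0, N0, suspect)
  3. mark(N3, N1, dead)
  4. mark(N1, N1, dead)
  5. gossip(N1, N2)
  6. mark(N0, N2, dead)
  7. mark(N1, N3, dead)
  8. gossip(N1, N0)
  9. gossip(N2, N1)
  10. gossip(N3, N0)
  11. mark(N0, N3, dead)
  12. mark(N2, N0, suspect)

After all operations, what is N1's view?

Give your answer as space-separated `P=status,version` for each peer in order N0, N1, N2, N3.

Answer: N0=suspect,1 N1=dead,1 N2=dead,1 N3=dead,1

Derivation:
Op 1: N3 marks N2=dead -> (dead,v1)
Op 2: N0 marks N0=suspect -> (suspect,v1)
Op 3: N3 marks N1=dead -> (dead,v1)
Op 4: N1 marks N1=dead -> (dead,v1)
Op 5: gossip N1<->N2 -> N1.N0=(alive,v0) N1.N1=(dead,v1) N1.N2=(alive,v0) N1.N3=(alive,v0) | N2.N0=(alive,v0) N2.N1=(dead,v1) N2.N2=(alive,v0) N2.N3=(alive,v0)
Op 6: N0 marks N2=dead -> (dead,v1)
Op 7: N1 marks N3=dead -> (dead,v1)
Op 8: gossip N1<->N0 -> N1.N0=(suspect,v1) N1.N1=(dead,v1) N1.N2=(dead,v1) N1.N3=(dead,v1) | N0.N0=(suspect,v1) N0.N1=(dead,v1) N0.N2=(dead,v1) N0.N3=(dead,v1)
Op 9: gossip N2<->N1 -> N2.N0=(suspect,v1) N2.N1=(dead,v1) N2.N2=(dead,v1) N2.N3=(dead,v1) | N1.N0=(suspect,v1) N1.N1=(dead,v1) N1.N2=(dead,v1) N1.N3=(dead,v1)
Op 10: gossip N3<->N0 -> N3.N0=(suspect,v1) N3.N1=(dead,v1) N3.N2=(dead,v1) N3.N3=(dead,v1) | N0.N0=(suspect,v1) N0.N1=(dead,v1) N0.N2=(dead,v1) N0.N3=(dead,v1)
Op 11: N0 marks N3=dead -> (dead,v2)
Op 12: N2 marks N0=suspect -> (suspect,v2)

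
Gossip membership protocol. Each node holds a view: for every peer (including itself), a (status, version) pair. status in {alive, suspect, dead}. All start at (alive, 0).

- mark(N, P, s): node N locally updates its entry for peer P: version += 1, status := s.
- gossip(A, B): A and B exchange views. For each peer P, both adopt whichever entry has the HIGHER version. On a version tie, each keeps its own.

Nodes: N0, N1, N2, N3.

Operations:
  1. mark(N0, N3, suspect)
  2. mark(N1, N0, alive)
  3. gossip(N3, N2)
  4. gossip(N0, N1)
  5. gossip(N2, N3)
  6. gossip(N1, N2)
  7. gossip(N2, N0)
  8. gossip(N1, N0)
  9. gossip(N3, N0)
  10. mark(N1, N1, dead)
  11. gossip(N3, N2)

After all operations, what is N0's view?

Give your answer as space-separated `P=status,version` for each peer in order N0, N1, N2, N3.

Answer: N0=alive,1 N1=alive,0 N2=alive,0 N3=suspect,1

Derivation:
Op 1: N0 marks N3=suspect -> (suspect,v1)
Op 2: N1 marks N0=alive -> (alive,v1)
Op 3: gossip N3<->N2 -> N3.N0=(alive,v0) N3.N1=(alive,v0) N3.N2=(alive,v0) N3.N3=(alive,v0) | N2.N0=(alive,v0) N2.N1=(alive,v0) N2.N2=(alive,v0) N2.N3=(alive,v0)
Op 4: gossip N0<->N1 -> N0.N0=(alive,v1) N0.N1=(alive,v0) N0.N2=(alive,v0) N0.N3=(suspect,v1) | N1.N0=(alive,v1) N1.N1=(alive,v0) N1.N2=(alive,v0) N1.N3=(suspect,v1)
Op 5: gossip N2<->N3 -> N2.N0=(alive,v0) N2.N1=(alive,v0) N2.N2=(alive,v0) N2.N3=(alive,v0) | N3.N0=(alive,v0) N3.N1=(alive,v0) N3.N2=(alive,v0) N3.N3=(alive,v0)
Op 6: gossip N1<->N2 -> N1.N0=(alive,v1) N1.N1=(alive,v0) N1.N2=(alive,v0) N1.N3=(suspect,v1) | N2.N0=(alive,v1) N2.N1=(alive,v0) N2.N2=(alive,v0) N2.N3=(suspect,v1)
Op 7: gossip N2<->N0 -> N2.N0=(alive,v1) N2.N1=(alive,v0) N2.N2=(alive,v0) N2.N3=(suspect,v1) | N0.N0=(alive,v1) N0.N1=(alive,v0) N0.N2=(alive,v0) N0.N3=(suspect,v1)
Op 8: gossip N1<->N0 -> N1.N0=(alive,v1) N1.N1=(alive,v0) N1.N2=(alive,v0) N1.N3=(suspect,v1) | N0.N0=(alive,v1) N0.N1=(alive,v0) N0.N2=(alive,v0) N0.N3=(suspect,v1)
Op 9: gossip N3<->N0 -> N3.N0=(alive,v1) N3.N1=(alive,v0) N3.N2=(alive,v0) N3.N3=(suspect,v1) | N0.N0=(alive,v1) N0.N1=(alive,v0) N0.N2=(alive,v0) N0.N3=(suspect,v1)
Op 10: N1 marks N1=dead -> (dead,v1)
Op 11: gossip N3<->N2 -> N3.N0=(alive,v1) N3.N1=(alive,v0) N3.N2=(alive,v0) N3.N3=(suspect,v1) | N2.N0=(alive,v1) N2.N1=(alive,v0) N2.N2=(alive,v0) N2.N3=(suspect,v1)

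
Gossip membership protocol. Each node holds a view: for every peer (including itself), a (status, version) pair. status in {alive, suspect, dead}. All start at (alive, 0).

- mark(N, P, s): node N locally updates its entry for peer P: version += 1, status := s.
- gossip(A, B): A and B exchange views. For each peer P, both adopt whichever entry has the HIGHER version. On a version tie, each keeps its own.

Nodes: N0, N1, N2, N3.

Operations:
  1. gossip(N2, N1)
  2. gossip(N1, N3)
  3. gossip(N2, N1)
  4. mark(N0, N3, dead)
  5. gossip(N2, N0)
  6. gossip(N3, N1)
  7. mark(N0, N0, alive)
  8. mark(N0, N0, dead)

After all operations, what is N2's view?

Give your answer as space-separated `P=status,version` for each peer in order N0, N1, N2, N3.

Op 1: gossip N2<->N1 -> N2.N0=(alive,v0) N2.N1=(alive,v0) N2.N2=(alive,v0) N2.N3=(alive,v0) | N1.N0=(alive,v0) N1.N1=(alive,v0) N1.N2=(alive,v0) N1.N3=(alive,v0)
Op 2: gossip N1<->N3 -> N1.N0=(alive,v0) N1.N1=(alive,v0) N1.N2=(alive,v0) N1.N3=(alive,v0) | N3.N0=(alive,v0) N3.N1=(alive,v0) N3.N2=(alive,v0) N3.N3=(alive,v0)
Op 3: gossip N2<->N1 -> N2.N0=(alive,v0) N2.N1=(alive,v0) N2.N2=(alive,v0) N2.N3=(alive,v0) | N1.N0=(alive,v0) N1.N1=(alive,v0) N1.N2=(alive,v0) N1.N3=(alive,v0)
Op 4: N0 marks N3=dead -> (dead,v1)
Op 5: gossip N2<->N0 -> N2.N0=(alive,v0) N2.N1=(alive,v0) N2.N2=(alive,v0) N2.N3=(dead,v1) | N0.N0=(alive,v0) N0.N1=(alive,v0) N0.N2=(alive,v0) N0.N3=(dead,v1)
Op 6: gossip N3<->N1 -> N3.N0=(alive,v0) N3.N1=(alive,v0) N3.N2=(alive,v0) N3.N3=(alive,v0) | N1.N0=(alive,v0) N1.N1=(alive,v0) N1.N2=(alive,v0) N1.N3=(alive,v0)
Op 7: N0 marks N0=alive -> (alive,v1)
Op 8: N0 marks N0=dead -> (dead,v2)

Answer: N0=alive,0 N1=alive,0 N2=alive,0 N3=dead,1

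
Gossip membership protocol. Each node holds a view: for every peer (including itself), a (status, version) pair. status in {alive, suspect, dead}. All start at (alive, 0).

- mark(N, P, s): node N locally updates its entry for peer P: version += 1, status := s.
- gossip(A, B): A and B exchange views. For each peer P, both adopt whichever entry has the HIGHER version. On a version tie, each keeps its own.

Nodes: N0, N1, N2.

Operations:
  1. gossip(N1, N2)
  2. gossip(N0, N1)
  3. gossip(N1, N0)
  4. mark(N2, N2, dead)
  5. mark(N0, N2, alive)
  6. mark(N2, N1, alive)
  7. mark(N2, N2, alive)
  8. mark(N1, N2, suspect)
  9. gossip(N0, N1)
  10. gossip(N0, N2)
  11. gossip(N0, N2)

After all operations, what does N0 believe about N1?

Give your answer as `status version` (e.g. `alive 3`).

Op 1: gossip N1<->N2 -> N1.N0=(alive,v0) N1.N1=(alive,v0) N1.N2=(alive,v0) | N2.N0=(alive,v0) N2.N1=(alive,v0) N2.N2=(alive,v0)
Op 2: gossip N0<->N1 -> N0.N0=(alive,v0) N0.N1=(alive,v0) N0.N2=(alive,v0) | N1.N0=(alive,v0) N1.N1=(alive,v0) N1.N2=(alive,v0)
Op 3: gossip N1<->N0 -> N1.N0=(alive,v0) N1.N1=(alive,v0) N1.N2=(alive,v0) | N0.N0=(alive,v0) N0.N1=(alive,v0) N0.N2=(alive,v0)
Op 4: N2 marks N2=dead -> (dead,v1)
Op 5: N0 marks N2=alive -> (alive,v1)
Op 6: N2 marks N1=alive -> (alive,v1)
Op 7: N2 marks N2=alive -> (alive,v2)
Op 8: N1 marks N2=suspect -> (suspect,v1)
Op 9: gossip N0<->N1 -> N0.N0=(alive,v0) N0.N1=(alive,v0) N0.N2=(alive,v1) | N1.N0=(alive,v0) N1.N1=(alive,v0) N1.N2=(suspect,v1)
Op 10: gossip N0<->N2 -> N0.N0=(alive,v0) N0.N1=(alive,v1) N0.N2=(alive,v2) | N2.N0=(alive,v0) N2.N1=(alive,v1) N2.N2=(alive,v2)
Op 11: gossip N0<->N2 -> N0.N0=(alive,v0) N0.N1=(alive,v1) N0.N2=(alive,v2) | N2.N0=(alive,v0) N2.N1=(alive,v1) N2.N2=(alive,v2)

Answer: alive 1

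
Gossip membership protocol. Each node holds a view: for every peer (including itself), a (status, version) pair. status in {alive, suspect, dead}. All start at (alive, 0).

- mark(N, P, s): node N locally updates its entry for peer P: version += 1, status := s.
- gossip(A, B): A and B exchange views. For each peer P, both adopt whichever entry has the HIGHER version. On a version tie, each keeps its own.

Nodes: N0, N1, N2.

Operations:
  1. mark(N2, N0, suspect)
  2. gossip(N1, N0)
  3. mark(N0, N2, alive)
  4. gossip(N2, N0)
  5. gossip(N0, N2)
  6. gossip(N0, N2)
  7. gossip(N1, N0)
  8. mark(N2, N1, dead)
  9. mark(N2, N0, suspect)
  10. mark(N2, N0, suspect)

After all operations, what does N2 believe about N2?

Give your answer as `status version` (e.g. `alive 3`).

Answer: alive 1

Derivation:
Op 1: N2 marks N0=suspect -> (suspect,v1)
Op 2: gossip N1<->N0 -> N1.N0=(alive,v0) N1.N1=(alive,v0) N1.N2=(alive,v0) | N0.N0=(alive,v0) N0.N1=(alive,v0) N0.N2=(alive,v0)
Op 3: N0 marks N2=alive -> (alive,v1)
Op 4: gossip N2<->N0 -> N2.N0=(suspect,v1) N2.N1=(alive,v0) N2.N2=(alive,v1) | N0.N0=(suspect,v1) N0.N1=(alive,v0) N0.N2=(alive,v1)
Op 5: gossip N0<->N2 -> N0.N0=(suspect,v1) N0.N1=(alive,v0) N0.N2=(alive,v1) | N2.N0=(suspect,v1) N2.N1=(alive,v0) N2.N2=(alive,v1)
Op 6: gossip N0<->N2 -> N0.N0=(suspect,v1) N0.N1=(alive,v0) N0.N2=(alive,v1) | N2.N0=(suspect,v1) N2.N1=(alive,v0) N2.N2=(alive,v1)
Op 7: gossip N1<->N0 -> N1.N0=(suspect,v1) N1.N1=(alive,v0) N1.N2=(alive,v1) | N0.N0=(suspect,v1) N0.N1=(alive,v0) N0.N2=(alive,v1)
Op 8: N2 marks N1=dead -> (dead,v1)
Op 9: N2 marks N0=suspect -> (suspect,v2)
Op 10: N2 marks N0=suspect -> (suspect,v3)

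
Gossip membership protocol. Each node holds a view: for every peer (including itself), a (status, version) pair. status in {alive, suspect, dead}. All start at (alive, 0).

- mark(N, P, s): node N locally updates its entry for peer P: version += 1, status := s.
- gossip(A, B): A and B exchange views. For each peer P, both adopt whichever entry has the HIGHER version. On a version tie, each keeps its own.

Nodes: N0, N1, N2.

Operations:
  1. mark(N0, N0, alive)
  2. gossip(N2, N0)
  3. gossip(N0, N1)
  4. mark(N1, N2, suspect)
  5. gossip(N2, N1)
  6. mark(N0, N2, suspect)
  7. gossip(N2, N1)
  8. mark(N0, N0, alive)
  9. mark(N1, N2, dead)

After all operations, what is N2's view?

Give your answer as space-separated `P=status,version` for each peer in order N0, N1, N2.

Op 1: N0 marks N0=alive -> (alive,v1)
Op 2: gossip N2<->N0 -> N2.N0=(alive,v1) N2.N1=(alive,v0) N2.N2=(alive,v0) | N0.N0=(alive,v1) N0.N1=(alive,v0) N0.N2=(alive,v0)
Op 3: gossip N0<->N1 -> N0.N0=(alive,v1) N0.N1=(alive,v0) N0.N2=(alive,v0) | N1.N0=(alive,v1) N1.N1=(alive,v0) N1.N2=(alive,v0)
Op 4: N1 marks N2=suspect -> (suspect,v1)
Op 5: gossip N2<->N1 -> N2.N0=(alive,v1) N2.N1=(alive,v0) N2.N2=(suspect,v1) | N1.N0=(alive,v1) N1.N1=(alive,v0) N1.N2=(suspect,v1)
Op 6: N0 marks N2=suspect -> (suspect,v1)
Op 7: gossip N2<->N1 -> N2.N0=(alive,v1) N2.N1=(alive,v0) N2.N2=(suspect,v1) | N1.N0=(alive,v1) N1.N1=(alive,v0) N1.N2=(suspect,v1)
Op 8: N0 marks N0=alive -> (alive,v2)
Op 9: N1 marks N2=dead -> (dead,v2)

Answer: N0=alive,1 N1=alive,0 N2=suspect,1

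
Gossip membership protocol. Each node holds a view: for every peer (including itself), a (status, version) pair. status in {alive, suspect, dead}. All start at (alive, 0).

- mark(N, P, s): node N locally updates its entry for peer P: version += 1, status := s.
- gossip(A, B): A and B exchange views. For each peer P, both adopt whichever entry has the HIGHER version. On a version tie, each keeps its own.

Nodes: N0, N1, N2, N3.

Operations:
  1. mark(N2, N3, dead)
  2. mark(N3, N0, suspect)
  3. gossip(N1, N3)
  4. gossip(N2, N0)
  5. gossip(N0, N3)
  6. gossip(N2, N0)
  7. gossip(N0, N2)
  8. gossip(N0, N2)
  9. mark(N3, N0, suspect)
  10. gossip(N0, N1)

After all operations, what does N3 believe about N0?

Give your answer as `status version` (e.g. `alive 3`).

Answer: suspect 2

Derivation:
Op 1: N2 marks N3=dead -> (dead,v1)
Op 2: N3 marks N0=suspect -> (suspect,v1)
Op 3: gossip N1<->N3 -> N1.N0=(suspect,v1) N1.N1=(alive,v0) N1.N2=(alive,v0) N1.N3=(alive,v0) | N3.N0=(suspect,v1) N3.N1=(alive,v0) N3.N2=(alive,v0) N3.N3=(alive,v0)
Op 4: gossip N2<->N0 -> N2.N0=(alive,v0) N2.N1=(alive,v0) N2.N2=(alive,v0) N2.N3=(dead,v1) | N0.N0=(alive,v0) N0.N1=(alive,v0) N0.N2=(alive,v0) N0.N3=(dead,v1)
Op 5: gossip N0<->N3 -> N0.N0=(suspect,v1) N0.N1=(alive,v0) N0.N2=(alive,v0) N0.N3=(dead,v1) | N3.N0=(suspect,v1) N3.N1=(alive,v0) N3.N2=(alive,v0) N3.N3=(dead,v1)
Op 6: gossip N2<->N0 -> N2.N0=(suspect,v1) N2.N1=(alive,v0) N2.N2=(alive,v0) N2.N3=(dead,v1) | N0.N0=(suspect,v1) N0.N1=(alive,v0) N0.N2=(alive,v0) N0.N3=(dead,v1)
Op 7: gossip N0<->N2 -> N0.N0=(suspect,v1) N0.N1=(alive,v0) N0.N2=(alive,v0) N0.N3=(dead,v1) | N2.N0=(suspect,v1) N2.N1=(alive,v0) N2.N2=(alive,v0) N2.N3=(dead,v1)
Op 8: gossip N0<->N2 -> N0.N0=(suspect,v1) N0.N1=(alive,v0) N0.N2=(alive,v0) N0.N3=(dead,v1) | N2.N0=(suspect,v1) N2.N1=(alive,v0) N2.N2=(alive,v0) N2.N3=(dead,v1)
Op 9: N3 marks N0=suspect -> (suspect,v2)
Op 10: gossip N0<->N1 -> N0.N0=(suspect,v1) N0.N1=(alive,v0) N0.N2=(alive,v0) N0.N3=(dead,v1) | N1.N0=(suspect,v1) N1.N1=(alive,v0) N1.N2=(alive,v0) N1.N3=(dead,v1)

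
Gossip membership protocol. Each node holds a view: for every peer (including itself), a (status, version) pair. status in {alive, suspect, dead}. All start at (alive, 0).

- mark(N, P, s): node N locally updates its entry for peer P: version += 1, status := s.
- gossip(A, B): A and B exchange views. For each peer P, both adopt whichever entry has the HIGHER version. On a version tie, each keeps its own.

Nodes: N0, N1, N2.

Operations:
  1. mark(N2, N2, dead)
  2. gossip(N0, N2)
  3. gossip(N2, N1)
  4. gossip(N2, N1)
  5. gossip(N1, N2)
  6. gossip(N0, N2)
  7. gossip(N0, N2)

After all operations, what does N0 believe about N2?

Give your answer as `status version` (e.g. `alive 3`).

Answer: dead 1

Derivation:
Op 1: N2 marks N2=dead -> (dead,v1)
Op 2: gossip N0<->N2 -> N0.N0=(alive,v0) N0.N1=(alive,v0) N0.N2=(dead,v1) | N2.N0=(alive,v0) N2.N1=(alive,v0) N2.N2=(dead,v1)
Op 3: gossip N2<->N1 -> N2.N0=(alive,v0) N2.N1=(alive,v0) N2.N2=(dead,v1) | N1.N0=(alive,v0) N1.N1=(alive,v0) N1.N2=(dead,v1)
Op 4: gossip N2<->N1 -> N2.N0=(alive,v0) N2.N1=(alive,v0) N2.N2=(dead,v1) | N1.N0=(alive,v0) N1.N1=(alive,v0) N1.N2=(dead,v1)
Op 5: gossip N1<->N2 -> N1.N0=(alive,v0) N1.N1=(alive,v0) N1.N2=(dead,v1) | N2.N0=(alive,v0) N2.N1=(alive,v0) N2.N2=(dead,v1)
Op 6: gossip N0<->N2 -> N0.N0=(alive,v0) N0.N1=(alive,v0) N0.N2=(dead,v1) | N2.N0=(alive,v0) N2.N1=(alive,v0) N2.N2=(dead,v1)
Op 7: gossip N0<->N2 -> N0.N0=(alive,v0) N0.N1=(alive,v0) N0.N2=(dead,v1) | N2.N0=(alive,v0) N2.N1=(alive,v0) N2.N2=(dead,v1)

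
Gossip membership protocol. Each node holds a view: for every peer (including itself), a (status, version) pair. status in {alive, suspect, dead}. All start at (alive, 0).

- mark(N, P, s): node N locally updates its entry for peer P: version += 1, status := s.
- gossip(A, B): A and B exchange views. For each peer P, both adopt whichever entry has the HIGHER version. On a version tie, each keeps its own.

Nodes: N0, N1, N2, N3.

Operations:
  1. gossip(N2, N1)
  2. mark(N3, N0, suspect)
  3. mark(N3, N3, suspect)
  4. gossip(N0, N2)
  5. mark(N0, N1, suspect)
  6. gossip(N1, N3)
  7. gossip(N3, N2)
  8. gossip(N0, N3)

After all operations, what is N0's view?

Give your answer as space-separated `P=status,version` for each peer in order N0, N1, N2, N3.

Op 1: gossip N2<->N1 -> N2.N0=(alive,v0) N2.N1=(alive,v0) N2.N2=(alive,v0) N2.N3=(alive,v0) | N1.N0=(alive,v0) N1.N1=(alive,v0) N1.N2=(alive,v0) N1.N3=(alive,v0)
Op 2: N3 marks N0=suspect -> (suspect,v1)
Op 3: N3 marks N3=suspect -> (suspect,v1)
Op 4: gossip N0<->N2 -> N0.N0=(alive,v0) N0.N1=(alive,v0) N0.N2=(alive,v0) N0.N3=(alive,v0) | N2.N0=(alive,v0) N2.N1=(alive,v0) N2.N2=(alive,v0) N2.N3=(alive,v0)
Op 5: N0 marks N1=suspect -> (suspect,v1)
Op 6: gossip N1<->N3 -> N1.N0=(suspect,v1) N1.N1=(alive,v0) N1.N2=(alive,v0) N1.N3=(suspect,v1) | N3.N0=(suspect,v1) N3.N1=(alive,v0) N3.N2=(alive,v0) N3.N3=(suspect,v1)
Op 7: gossip N3<->N2 -> N3.N0=(suspect,v1) N3.N1=(alive,v0) N3.N2=(alive,v0) N3.N3=(suspect,v1) | N2.N0=(suspect,v1) N2.N1=(alive,v0) N2.N2=(alive,v0) N2.N3=(suspect,v1)
Op 8: gossip N0<->N3 -> N0.N0=(suspect,v1) N0.N1=(suspect,v1) N0.N2=(alive,v0) N0.N3=(suspect,v1) | N3.N0=(suspect,v1) N3.N1=(suspect,v1) N3.N2=(alive,v0) N3.N3=(suspect,v1)

Answer: N0=suspect,1 N1=suspect,1 N2=alive,0 N3=suspect,1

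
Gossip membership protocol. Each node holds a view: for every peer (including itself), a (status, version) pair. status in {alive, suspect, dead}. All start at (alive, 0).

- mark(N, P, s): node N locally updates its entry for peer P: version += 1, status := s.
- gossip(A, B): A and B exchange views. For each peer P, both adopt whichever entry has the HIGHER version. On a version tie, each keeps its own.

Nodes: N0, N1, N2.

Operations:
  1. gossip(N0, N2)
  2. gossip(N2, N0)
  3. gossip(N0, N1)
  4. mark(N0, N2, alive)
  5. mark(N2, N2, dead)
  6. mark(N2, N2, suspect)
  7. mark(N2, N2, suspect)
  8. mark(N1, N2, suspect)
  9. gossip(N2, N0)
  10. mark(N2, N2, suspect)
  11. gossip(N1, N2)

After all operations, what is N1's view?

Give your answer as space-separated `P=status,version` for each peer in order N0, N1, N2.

Op 1: gossip N0<->N2 -> N0.N0=(alive,v0) N0.N1=(alive,v0) N0.N2=(alive,v0) | N2.N0=(alive,v0) N2.N1=(alive,v0) N2.N2=(alive,v0)
Op 2: gossip N2<->N0 -> N2.N0=(alive,v0) N2.N1=(alive,v0) N2.N2=(alive,v0) | N0.N0=(alive,v0) N0.N1=(alive,v0) N0.N2=(alive,v0)
Op 3: gossip N0<->N1 -> N0.N0=(alive,v0) N0.N1=(alive,v0) N0.N2=(alive,v0) | N1.N0=(alive,v0) N1.N1=(alive,v0) N1.N2=(alive,v0)
Op 4: N0 marks N2=alive -> (alive,v1)
Op 5: N2 marks N2=dead -> (dead,v1)
Op 6: N2 marks N2=suspect -> (suspect,v2)
Op 7: N2 marks N2=suspect -> (suspect,v3)
Op 8: N1 marks N2=suspect -> (suspect,v1)
Op 9: gossip N2<->N0 -> N2.N0=(alive,v0) N2.N1=(alive,v0) N2.N2=(suspect,v3) | N0.N0=(alive,v0) N0.N1=(alive,v0) N0.N2=(suspect,v3)
Op 10: N2 marks N2=suspect -> (suspect,v4)
Op 11: gossip N1<->N2 -> N1.N0=(alive,v0) N1.N1=(alive,v0) N1.N2=(suspect,v4) | N2.N0=(alive,v0) N2.N1=(alive,v0) N2.N2=(suspect,v4)

Answer: N0=alive,0 N1=alive,0 N2=suspect,4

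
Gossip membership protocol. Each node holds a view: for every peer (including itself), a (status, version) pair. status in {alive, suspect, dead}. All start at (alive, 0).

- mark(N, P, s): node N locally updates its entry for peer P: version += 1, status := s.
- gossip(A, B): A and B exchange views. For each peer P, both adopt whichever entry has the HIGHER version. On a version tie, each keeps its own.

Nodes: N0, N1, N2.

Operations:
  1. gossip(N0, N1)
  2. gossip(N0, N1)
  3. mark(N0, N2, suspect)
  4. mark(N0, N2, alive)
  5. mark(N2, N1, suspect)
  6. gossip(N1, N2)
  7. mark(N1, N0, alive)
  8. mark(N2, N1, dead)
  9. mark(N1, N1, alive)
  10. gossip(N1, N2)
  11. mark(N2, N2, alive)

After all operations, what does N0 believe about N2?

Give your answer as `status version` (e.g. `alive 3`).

Op 1: gossip N0<->N1 -> N0.N0=(alive,v0) N0.N1=(alive,v0) N0.N2=(alive,v0) | N1.N0=(alive,v0) N1.N1=(alive,v0) N1.N2=(alive,v0)
Op 2: gossip N0<->N1 -> N0.N0=(alive,v0) N0.N1=(alive,v0) N0.N2=(alive,v0) | N1.N0=(alive,v0) N1.N1=(alive,v0) N1.N2=(alive,v0)
Op 3: N0 marks N2=suspect -> (suspect,v1)
Op 4: N0 marks N2=alive -> (alive,v2)
Op 5: N2 marks N1=suspect -> (suspect,v1)
Op 6: gossip N1<->N2 -> N1.N0=(alive,v0) N1.N1=(suspect,v1) N1.N2=(alive,v0) | N2.N0=(alive,v0) N2.N1=(suspect,v1) N2.N2=(alive,v0)
Op 7: N1 marks N0=alive -> (alive,v1)
Op 8: N2 marks N1=dead -> (dead,v2)
Op 9: N1 marks N1=alive -> (alive,v2)
Op 10: gossip N1<->N2 -> N1.N0=(alive,v1) N1.N1=(alive,v2) N1.N2=(alive,v0) | N2.N0=(alive,v1) N2.N1=(dead,v2) N2.N2=(alive,v0)
Op 11: N2 marks N2=alive -> (alive,v1)

Answer: alive 2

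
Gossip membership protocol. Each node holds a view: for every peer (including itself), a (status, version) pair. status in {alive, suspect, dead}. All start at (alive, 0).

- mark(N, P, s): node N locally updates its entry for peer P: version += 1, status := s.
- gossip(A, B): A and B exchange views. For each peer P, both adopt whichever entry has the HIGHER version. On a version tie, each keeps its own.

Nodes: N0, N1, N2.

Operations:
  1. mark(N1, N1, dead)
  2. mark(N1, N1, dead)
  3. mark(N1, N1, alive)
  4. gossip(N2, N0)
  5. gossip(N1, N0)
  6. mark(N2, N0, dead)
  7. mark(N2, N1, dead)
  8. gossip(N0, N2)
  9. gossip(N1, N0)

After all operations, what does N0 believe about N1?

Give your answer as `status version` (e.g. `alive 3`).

Op 1: N1 marks N1=dead -> (dead,v1)
Op 2: N1 marks N1=dead -> (dead,v2)
Op 3: N1 marks N1=alive -> (alive,v3)
Op 4: gossip N2<->N0 -> N2.N0=(alive,v0) N2.N1=(alive,v0) N2.N2=(alive,v0) | N0.N0=(alive,v0) N0.N1=(alive,v0) N0.N2=(alive,v0)
Op 5: gossip N1<->N0 -> N1.N0=(alive,v0) N1.N1=(alive,v3) N1.N2=(alive,v0) | N0.N0=(alive,v0) N0.N1=(alive,v3) N0.N2=(alive,v0)
Op 6: N2 marks N0=dead -> (dead,v1)
Op 7: N2 marks N1=dead -> (dead,v1)
Op 8: gossip N0<->N2 -> N0.N0=(dead,v1) N0.N1=(alive,v3) N0.N2=(alive,v0) | N2.N0=(dead,v1) N2.N1=(alive,v3) N2.N2=(alive,v0)
Op 9: gossip N1<->N0 -> N1.N0=(dead,v1) N1.N1=(alive,v3) N1.N2=(alive,v0) | N0.N0=(dead,v1) N0.N1=(alive,v3) N0.N2=(alive,v0)

Answer: alive 3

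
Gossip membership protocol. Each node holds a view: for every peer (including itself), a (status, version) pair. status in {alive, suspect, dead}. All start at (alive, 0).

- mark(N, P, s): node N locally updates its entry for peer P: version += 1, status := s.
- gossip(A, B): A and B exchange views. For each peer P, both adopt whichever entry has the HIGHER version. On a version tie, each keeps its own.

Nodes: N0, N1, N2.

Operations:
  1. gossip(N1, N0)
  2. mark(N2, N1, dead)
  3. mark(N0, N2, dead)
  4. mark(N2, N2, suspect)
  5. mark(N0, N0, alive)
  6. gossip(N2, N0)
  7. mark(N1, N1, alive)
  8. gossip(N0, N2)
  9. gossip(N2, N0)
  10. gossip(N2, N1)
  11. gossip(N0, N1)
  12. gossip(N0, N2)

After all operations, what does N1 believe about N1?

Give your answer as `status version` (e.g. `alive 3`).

Answer: alive 1

Derivation:
Op 1: gossip N1<->N0 -> N1.N0=(alive,v0) N1.N1=(alive,v0) N1.N2=(alive,v0) | N0.N0=(alive,v0) N0.N1=(alive,v0) N0.N2=(alive,v0)
Op 2: N2 marks N1=dead -> (dead,v1)
Op 3: N0 marks N2=dead -> (dead,v1)
Op 4: N2 marks N2=suspect -> (suspect,v1)
Op 5: N0 marks N0=alive -> (alive,v1)
Op 6: gossip N2<->N0 -> N2.N0=(alive,v1) N2.N1=(dead,v1) N2.N2=(suspect,v1) | N0.N0=(alive,v1) N0.N1=(dead,v1) N0.N2=(dead,v1)
Op 7: N1 marks N1=alive -> (alive,v1)
Op 8: gossip N0<->N2 -> N0.N0=(alive,v1) N0.N1=(dead,v1) N0.N2=(dead,v1) | N2.N0=(alive,v1) N2.N1=(dead,v1) N2.N2=(suspect,v1)
Op 9: gossip N2<->N0 -> N2.N0=(alive,v1) N2.N1=(dead,v1) N2.N2=(suspect,v1) | N0.N0=(alive,v1) N0.N1=(dead,v1) N0.N2=(dead,v1)
Op 10: gossip N2<->N1 -> N2.N0=(alive,v1) N2.N1=(dead,v1) N2.N2=(suspect,v1) | N1.N0=(alive,v1) N1.N1=(alive,v1) N1.N2=(suspect,v1)
Op 11: gossip N0<->N1 -> N0.N0=(alive,v1) N0.N1=(dead,v1) N0.N2=(dead,v1) | N1.N0=(alive,v1) N1.N1=(alive,v1) N1.N2=(suspect,v1)
Op 12: gossip N0<->N2 -> N0.N0=(alive,v1) N0.N1=(dead,v1) N0.N2=(dead,v1) | N2.N0=(alive,v1) N2.N1=(dead,v1) N2.N2=(suspect,v1)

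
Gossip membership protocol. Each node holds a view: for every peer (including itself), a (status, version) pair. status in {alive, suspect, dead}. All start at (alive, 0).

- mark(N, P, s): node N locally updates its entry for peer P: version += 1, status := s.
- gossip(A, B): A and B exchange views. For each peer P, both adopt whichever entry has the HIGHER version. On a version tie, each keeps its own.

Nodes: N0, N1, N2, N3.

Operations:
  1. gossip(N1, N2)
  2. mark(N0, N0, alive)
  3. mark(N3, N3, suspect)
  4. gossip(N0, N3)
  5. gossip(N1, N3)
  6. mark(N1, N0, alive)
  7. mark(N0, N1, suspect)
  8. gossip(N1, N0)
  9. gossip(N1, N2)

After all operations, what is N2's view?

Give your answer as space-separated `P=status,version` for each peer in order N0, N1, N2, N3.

Op 1: gossip N1<->N2 -> N1.N0=(alive,v0) N1.N1=(alive,v0) N1.N2=(alive,v0) N1.N3=(alive,v0) | N2.N0=(alive,v0) N2.N1=(alive,v0) N2.N2=(alive,v0) N2.N3=(alive,v0)
Op 2: N0 marks N0=alive -> (alive,v1)
Op 3: N3 marks N3=suspect -> (suspect,v1)
Op 4: gossip N0<->N3 -> N0.N0=(alive,v1) N0.N1=(alive,v0) N0.N2=(alive,v0) N0.N3=(suspect,v1) | N3.N0=(alive,v1) N3.N1=(alive,v0) N3.N2=(alive,v0) N3.N3=(suspect,v1)
Op 5: gossip N1<->N3 -> N1.N0=(alive,v1) N1.N1=(alive,v0) N1.N2=(alive,v0) N1.N3=(suspect,v1) | N3.N0=(alive,v1) N3.N1=(alive,v0) N3.N2=(alive,v0) N3.N3=(suspect,v1)
Op 6: N1 marks N0=alive -> (alive,v2)
Op 7: N0 marks N1=suspect -> (suspect,v1)
Op 8: gossip N1<->N0 -> N1.N0=(alive,v2) N1.N1=(suspect,v1) N1.N2=(alive,v0) N1.N3=(suspect,v1) | N0.N0=(alive,v2) N0.N1=(suspect,v1) N0.N2=(alive,v0) N0.N3=(suspect,v1)
Op 9: gossip N1<->N2 -> N1.N0=(alive,v2) N1.N1=(suspect,v1) N1.N2=(alive,v0) N1.N3=(suspect,v1) | N2.N0=(alive,v2) N2.N1=(suspect,v1) N2.N2=(alive,v0) N2.N3=(suspect,v1)

Answer: N0=alive,2 N1=suspect,1 N2=alive,0 N3=suspect,1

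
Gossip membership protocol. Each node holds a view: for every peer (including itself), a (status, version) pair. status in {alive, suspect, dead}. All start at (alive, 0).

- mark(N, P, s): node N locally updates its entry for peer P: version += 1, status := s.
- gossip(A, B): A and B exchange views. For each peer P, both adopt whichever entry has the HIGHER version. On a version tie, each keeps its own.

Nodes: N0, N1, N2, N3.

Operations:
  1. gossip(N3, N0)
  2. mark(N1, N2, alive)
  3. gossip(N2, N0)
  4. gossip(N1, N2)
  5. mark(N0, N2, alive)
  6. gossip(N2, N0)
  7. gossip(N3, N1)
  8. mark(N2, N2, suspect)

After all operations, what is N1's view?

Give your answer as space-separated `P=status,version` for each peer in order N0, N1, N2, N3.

Op 1: gossip N3<->N0 -> N3.N0=(alive,v0) N3.N1=(alive,v0) N3.N2=(alive,v0) N3.N3=(alive,v0) | N0.N0=(alive,v0) N0.N1=(alive,v0) N0.N2=(alive,v0) N0.N3=(alive,v0)
Op 2: N1 marks N2=alive -> (alive,v1)
Op 3: gossip N2<->N0 -> N2.N0=(alive,v0) N2.N1=(alive,v0) N2.N2=(alive,v0) N2.N3=(alive,v0) | N0.N0=(alive,v0) N0.N1=(alive,v0) N0.N2=(alive,v0) N0.N3=(alive,v0)
Op 4: gossip N1<->N2 -> N1.N0=(alive,v0) N1.N1=(alive,v0) N1.N2=(alive,v1) N1.N3=(alive,v0) | N2.N0=(alive,v0) N2.N1=(alive,v0) N2.N2=(alive,v1) N2.N3=(alive,v0)
Op 5: N0 marks N2=alive -> (alive,v1)
Op 6: gossip N2<->N0 -> N2.N0=(alive,v0) N2.N1=(alive,v0) N2.N2=(alive,v1) N2.N3=(alive,v0) | N0.N0=(alive,v0) N0.N1=(alive,v0) N0.N2=(alive,v1) N0.N3=(alive,v0)
Op 7: gossip N3<->N1 -> N3.N0=(alive,v0) N3.N1=(alive,v0) N3.N2=(alive,v1) N3.N3=(alive,v0) | N1.N0=(alive,v0) N1.N1=(alive,v0) N1.N2=(alive,v1) N1.N3=(alive,v0)
Op 8: N2 marks N2=suspect -> (suspect,v2)

Answer: N0=alive,0 N1=alive,0 N2=alive,1 N3=alive,0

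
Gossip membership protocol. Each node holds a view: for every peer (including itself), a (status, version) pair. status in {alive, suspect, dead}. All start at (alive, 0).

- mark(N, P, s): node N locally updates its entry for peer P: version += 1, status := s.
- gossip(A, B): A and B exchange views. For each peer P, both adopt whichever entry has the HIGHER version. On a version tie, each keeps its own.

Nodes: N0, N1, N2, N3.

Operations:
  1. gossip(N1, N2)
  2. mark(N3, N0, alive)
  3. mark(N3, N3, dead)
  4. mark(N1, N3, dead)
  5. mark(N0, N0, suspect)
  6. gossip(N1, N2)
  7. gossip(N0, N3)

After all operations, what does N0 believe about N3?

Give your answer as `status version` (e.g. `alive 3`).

Op 1: gossip N1<->N2 -> N1.N0=(alive,v0) N1.N1=(alive,v0) N1.N2=(alive,v0) N1.N3=(alive,v0) | N2.N0=(alive,v0) N2.N1=(alive,v0) N2.N2=(alive,v0) N2.N3=(alive,v0)
Op 2: N3 marks N0=alive -> (alive,v1)
Op 3: N3 marks N3=dead -> (dead,v1)
Op 4: N1 marks N3=dead -> (dead,v1)
Op 5: N0 marks N0=suspect -> (suspect,v1)
Op 6: gossip N1<->N2 -> N1.N0=(alive,v0) N1.N1=(alive,v0) N1.N2=(alive,v0) N1.N3=(dead,v1) | N2.N0=(alive,v0) N2.N1=(alive,v0) N2.N2=(alive,v0) N2.N3=(dead,v1)
Op 7: gossip N0<->N3 -> N0.N0=(suspect,v1) N0.N1=(alive,v0) N0.N2=(alive,v0) N0.N3=(dead,v1) | N3.N0=(alive,v1) N3.N1=(alive,v0) N3.N2=(alive,v0) N3.N3=(dead,v1)

Answer: dead 1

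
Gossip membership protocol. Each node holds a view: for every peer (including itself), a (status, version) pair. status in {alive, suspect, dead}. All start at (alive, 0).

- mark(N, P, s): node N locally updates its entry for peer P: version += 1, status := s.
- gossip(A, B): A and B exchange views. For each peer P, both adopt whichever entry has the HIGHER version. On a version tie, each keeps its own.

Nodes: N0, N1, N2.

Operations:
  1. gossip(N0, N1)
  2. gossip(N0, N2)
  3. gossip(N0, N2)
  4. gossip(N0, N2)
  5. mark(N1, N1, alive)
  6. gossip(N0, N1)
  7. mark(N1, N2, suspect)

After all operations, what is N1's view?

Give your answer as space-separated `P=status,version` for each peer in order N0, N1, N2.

Op 1: gossip N0<->N1 -> N0.N0=(alive,v0) N0.N1=(alive,v0) N0.N2=(alive,v0) | N1.N0=(alive,v0) N1.N1=(alive,v0) N1.N2=(alive,v0)
Op 2: gossip N0<->N2 -> N0.N0=(alive,v0) N0.N1=(alive,v0) N0.N2=(alive,v0) | N2.N0=(alive,v0) N2.N1=(alive,v0) N2.N2=(alive,v0)
Op 3: gossip N0<->N2 -> N0.N0=(alive,v0) N0.N1=(alive,v0) N0.N2=(alive,v0) | N2.N0=(alive,v0) N2.N1=(alive,v0) N2.N2=(alive,v0)
Op 4: gossip N0<->N2 -> N0.N0=(alive,v0) N0.N1=(alive,v0) N0.N2=(alive,v0) | N2.N0=(alive,v0) N2.N1=(alive,v0) N2.N2=(alive,v0)
Op 5: N1 marks N1=alive -> (alive,v1)
Op 6: gossip N0<->N1 -> N0.N0=(alive,v0) N0.N1=(alive,v1) N0.N2=(alive,v0) | N1.N0=(alive,v0) N1.N1=(alive,v1) N1.N2=(alive,v0)
Op 7: N1 marks N2=suspect -> (suspect,v1)

Answer: N0=alive,0 N1=alive,1 N2=suspect,1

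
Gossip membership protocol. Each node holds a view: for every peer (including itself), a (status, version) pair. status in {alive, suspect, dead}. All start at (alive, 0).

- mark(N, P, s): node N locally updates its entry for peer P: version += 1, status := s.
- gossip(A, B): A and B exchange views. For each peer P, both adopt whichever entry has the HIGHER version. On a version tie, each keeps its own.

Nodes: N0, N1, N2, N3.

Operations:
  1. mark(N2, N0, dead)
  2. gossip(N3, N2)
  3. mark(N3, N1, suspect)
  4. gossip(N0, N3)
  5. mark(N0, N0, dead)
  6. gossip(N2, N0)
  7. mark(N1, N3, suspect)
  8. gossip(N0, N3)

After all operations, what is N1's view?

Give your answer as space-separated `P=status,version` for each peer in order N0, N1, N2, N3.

Answer: N0=alive,0 N1=alive,0 N2=alive,0 N3=suspect,1

Derivation:
Op 1: N2 marks N0=dead -> (dead,v1)
Op 2: gossip N3<->N2 -> N3.N0=(dead,v1) N3.N1=(alive,v0) N3.N2=(alive,v0) N3.N3=(alive,v0) | N2.N0=(dead,v1) N2.N1=(alive,v0) N2.N2=(alive,v0) N2.N3=(alive,v0)
Op 3: N3 marks N1=suspect -> (suspect,v1)
Op 4: gossip N0<->N3 -> N0.N0=(dead,v1) N0.N1=(suspect,v1) N0.N2=(alive,v0) N0.N3=(alive,v0) | N3.N0=(dead,v1) N3.N1=(suspect,v1) N3.N2=(alive,v0) N3.N3=(alive,v0)
Op 5: N0 marks N0=dead -> (dead,v2)
Op 6: gossip N2<->N0 -> N2.N0=(dead,v2) N2.N1=(suspect,v1) N2.N2=(alive,v0) N2.N3=(alive,v0) | N0.N0=(dead,v2) N0.N1=(suspect,v1) N0.N2=(alive,v0) N0.N3=(alive,v0)
Op 7: N1 marks N3=suspect -> (suspect,v1)
Op 8: gossip N0<->N3 -> N0.N0=(dead,v2) N0.N1=(suspect,v1) N0.N2=(alive,v0) N0.N3=(alive,v0) | N3.N0=(dead,v2) N3.N1=(suspect,v1) N3.N2=(alive,v0) N3.N3=(alive,v0)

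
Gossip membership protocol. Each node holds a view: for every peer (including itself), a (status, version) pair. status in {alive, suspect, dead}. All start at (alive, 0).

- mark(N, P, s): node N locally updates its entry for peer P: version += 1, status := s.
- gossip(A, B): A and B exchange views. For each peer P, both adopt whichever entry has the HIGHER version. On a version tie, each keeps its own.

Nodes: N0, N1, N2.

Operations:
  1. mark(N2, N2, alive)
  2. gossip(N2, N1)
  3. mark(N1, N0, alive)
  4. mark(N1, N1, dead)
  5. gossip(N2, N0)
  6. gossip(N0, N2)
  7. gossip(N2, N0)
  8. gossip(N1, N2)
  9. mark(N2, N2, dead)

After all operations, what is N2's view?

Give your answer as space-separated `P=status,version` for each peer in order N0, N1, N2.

Op 1: N2 marks N2=alive -> (alive,v1)
Op 2: gossip N2<->N1 -> N2.N0=(alive,v0) N2.N1=(alive,v0) N2.N2=(alive,v1) | N1.N0=(alive,v0) N1.N1=(alive,v0) N1.N2=(alive,v1)
Op 3: N1 marks N0=alive -> (alive,v1)
Op 4: N1 marks N1=dead -> (dead,v1)
Op 5: gossip N2<->N0 -> N2.N0=(alive,v0) N2.N1=(alive,v0) N2.N2=(alive,v1) | N0.N0=(alive,v0) N0.N1=(alive,v0) N0.N2=(alive,v1)
Op 6: gossip N0<->N2 -> N0.N0=(alive,v0) N0.N1=(alive,v0) N0.N2=(alive,v1) | N2.N0=(alive,v0) N2.N1=(alive,v0) N2.N2=(alive,v1)
Op 7: gossip N2<->N0 -> N2.N0=(alive,v0) N2.N1=(alive,v0) N2.N2=(alive,v1) | N0.N0=(alive,v0) N0.N1=(alive,v0) N0.N2=(alive,v1)
Op 8: gossip N1<->N2 -> N1.N0=(alive,v1) N1.N1=(dead,v1) N1.N2=(alive,v1) | N2.N0=(alive,v1) N2.N1=(dead,v1) N2.N2=(alive,v1)
Op 9: N2 marks N2=dead -> (dead,v2)

Answer: N0=alive,1 N1=dead,1 N2=dead,2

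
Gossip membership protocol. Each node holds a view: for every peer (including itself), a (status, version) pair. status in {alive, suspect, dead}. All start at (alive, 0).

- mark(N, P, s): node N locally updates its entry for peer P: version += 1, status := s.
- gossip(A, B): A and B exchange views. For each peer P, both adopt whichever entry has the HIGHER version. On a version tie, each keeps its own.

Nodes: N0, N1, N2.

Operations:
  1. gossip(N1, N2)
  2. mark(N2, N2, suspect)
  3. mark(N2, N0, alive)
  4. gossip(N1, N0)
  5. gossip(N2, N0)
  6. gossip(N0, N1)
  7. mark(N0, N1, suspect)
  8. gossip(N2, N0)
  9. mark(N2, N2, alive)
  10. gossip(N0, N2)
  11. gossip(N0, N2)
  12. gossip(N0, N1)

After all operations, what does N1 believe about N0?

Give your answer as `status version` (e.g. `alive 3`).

Op 1: gossip N1<->N2 -> N1.N0=(alive,v0) N1.N1=(alive,v0) N1.N2=(alive,v0) | N2.N0=(alive,v0) N2.N1=(alive,v0) N2.N2=(alive,v0)
Op 2: N2 marks N2=suspect -> (suspect,v1)
Op 3: N2 marks N0=alive -> (alive,v1)
Op 4: gossip N1<->N0 -> N1.N0=(alive,v0) N1.N1=(alive,v0) N1.N2=(alive,v0) | N0.N0=(alive,v0) N0.N1=(alive,v0) N0.N2=(alive,v0)
Op 5: gossip N2<->N0 -> N2.N0=(alive,v1) N2.N1=(alive,v0) N2.N2=(suspect,v1) | N0.N0=(alive,v1) N0.N1=(alive,v0) N0.N2=(suspect,v1)
Op 6: gossip N0<->N1 -> N0.N0=(alive,v1) N0.N1=(alive,v0) N0.N2=(suspect,v1) | N1.N0=(alive,v1) N1.N1=(alive,v0) N1.N2=(suspect,v1)
Op 7: N0 marks N1=suspect -> (suspect,v1)
Op 8: gossip N2<->N0 -> N2.N0=(alive,v1) N2.N1=(suspect,v1) N2.N2=(suspect,v1) | N0.N0=(alive,v1) N0.N1=(suspect,v1) N0.N2=(suspect,v1)
Op 9: N2 marks N2=alive -> (alive,v2)
Op 10: gossip N0<->N2 -> N0.N0=(alive,v1) N0.N1=(suspect,v1) N0.N2=(alive,v2) | N2.N0=(alive,v1) N2.N1=(suspect,v1) N2.N2=(alive,v2)
Op 11: gossip N0<->N2 -> N0.N0=(alive,v1) N0.N1=(suspect,v1) N0.N2=(alive,v2) | N2.N0=(alive,v1) N2.N1=(suspect,v1) N2.N2=(alive,v2)
Op 12: gossip N0<->N1 -> N0.N0=(alive,v1) N0.N1=(suspect,v1) N0.N2=(alive,v2) | N1.N0=(alive,v1) N1.N1=(suspect,v1) N1.N2=(alive,v2)

Answer: alive 1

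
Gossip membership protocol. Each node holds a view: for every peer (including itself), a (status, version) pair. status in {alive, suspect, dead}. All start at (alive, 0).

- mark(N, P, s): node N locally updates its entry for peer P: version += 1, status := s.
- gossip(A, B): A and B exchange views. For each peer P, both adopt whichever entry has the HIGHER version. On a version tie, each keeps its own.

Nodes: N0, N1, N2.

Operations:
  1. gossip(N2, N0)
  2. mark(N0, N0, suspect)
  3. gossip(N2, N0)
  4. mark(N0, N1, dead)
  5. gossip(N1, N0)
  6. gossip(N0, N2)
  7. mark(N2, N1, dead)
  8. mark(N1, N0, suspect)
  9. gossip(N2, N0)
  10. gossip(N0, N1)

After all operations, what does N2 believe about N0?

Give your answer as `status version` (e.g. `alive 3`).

Answer: suspect 1

Derivation:
Op 1: gossip N2<->N0 -> N2.N0=(alive,v0) N2.N1=(alive,v0) N2.N2=(alive,v0) | N0.N0=(alive,v0) N0.N1=(alive,v0) N0.N2=(alive,v0)
Op 2: N0 marks N0=suspect -> (suspect,v1)
Op 3: gossip N2<->N0 -> N2.N0=(suspect,v1) N2.N1=(alive,v0) N2.N2=(alive,v0) | N0.N0=(suspect,v1) N0.N1=(alive,v0) N0.N2=(alive,v0)
Op 4: N0 marks N1=dead -> (dead,v1)
Op 5: gossip N1<->N0 -> N1.N0=(suspect,v1) N1.N1=(dead,v1) N1.N2=(alive,v0) | N0.N0=(suspect,v1) N0.N1=(dead,v1) N0.N2=(alive,v0)
Op 6: gossip N0<->N2 -> N0.N0=(suspect,v1) N0.N1=(dead,v1) N0.N2=(alive,v0) | N2.N0=(suspect,v1) N2.N1=(dead,v1) N2.N2=(alive,v0)
Op 7: N2 marks N1=dead -> (dead,v2)
Op 8: N1 marks N0=suspect -> (suspect,v2)
Op 9: gossip N2<->N0 -> N2.N0=(suspect,v1) N2.N1=(dead,v2) N2.N2=(alive,v0) | N0.N0=(suspect,v1) N0.N1=(dead,v2) N0.N2=(alive,v0)
Op 10: gossip N0<->N1 -> N0.N0=(suspect,v2) N0.N1=(dead,v2) N0.N2=(alive,v0) | N1.N0=(suspect,v2) N1.N1=(dead,v2) N1.N2=(alive,v0)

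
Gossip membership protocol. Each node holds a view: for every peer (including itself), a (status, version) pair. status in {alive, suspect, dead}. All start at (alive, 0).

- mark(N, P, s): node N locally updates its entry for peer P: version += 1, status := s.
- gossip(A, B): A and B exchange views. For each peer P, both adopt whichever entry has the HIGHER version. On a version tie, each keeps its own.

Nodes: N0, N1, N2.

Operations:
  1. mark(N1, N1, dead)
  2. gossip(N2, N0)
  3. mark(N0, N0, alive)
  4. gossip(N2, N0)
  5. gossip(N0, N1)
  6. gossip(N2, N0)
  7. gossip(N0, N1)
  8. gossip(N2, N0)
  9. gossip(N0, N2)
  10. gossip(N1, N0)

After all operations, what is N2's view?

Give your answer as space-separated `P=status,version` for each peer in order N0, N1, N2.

Answer: N0=alive,1 N1=dead,1 N2=alive,0

Derivation:
Op 1: N1 marks N1=dead -> (dead,v1)
Op 2: gossip N2<->N0 -> N2.N0=(alive,v0) N2.N1=(alive,v0) N2.N2=(alive,v0) | N0.N0=(alive,v0) N0.N1=(alive,v0) N0.N2=(alive,v0)
Op 3: N0 marks N0=alive -> (alive,v1)
Op 4: gossip N2<->N0 -> N2.N0=(alive,v1) N2.N1=(alive,v0) N2.N2=(alive,v0) | N0.N0=(alive,v1) N0.N1=(alive,v0) N0.N2=(alive,v0)
Op 5: gossip N0<->N1 -> N0.N0=(alive,v1) N0.N1=(dead,v1) N0.N2=(alive,v0) | N1.N0=(alive,v1) N1.N1=(dead,v1) N1.N2=(alive,v0)
Op 6: gossip N2<->N0 -> N2.N0=(alive,v1) N2.N1=(dead,v1) N2.N2=(alive,v0) | N0.N0=(alive,v1) N0.N1=(dead,v1) N0.N2=(alive,v0)
Op 7: gossip N0<->N1 -> N0.N0=(alive,v1) N0.N1=(dead,v1) N0.N2=(alive,v0) | N1.N0=(alive,v1) N1.N1=(dead,v1) N1.N2=(alive,v0)
Op 8: gossip N2<->N0 -> N2.N0=(alive,v1) N2.N1=(dead,v1) N2.N2=(alive,v0) | N0.N0=(alive,v1) N0.N1=(dead,v1) N0.N2=(alive,v0)
Op 9: gossip N0<->N2 -> N0.N0=(alive,v1) N0.N1=(dead,v1) N0.N2=(alive,v0) | N2.N0=(alive,v1) N2.N1=(dead,v1) N2.N2=(alive,v0)
Op 10: gossip N1<->N0 -> N1.N0=(alive,v1) N1.N1=(dead,v1) N1.N2=(alive,v0) | N0.N0=(alive,v1) N0.N1=(dead,v1) N0.N2=(alive,v0)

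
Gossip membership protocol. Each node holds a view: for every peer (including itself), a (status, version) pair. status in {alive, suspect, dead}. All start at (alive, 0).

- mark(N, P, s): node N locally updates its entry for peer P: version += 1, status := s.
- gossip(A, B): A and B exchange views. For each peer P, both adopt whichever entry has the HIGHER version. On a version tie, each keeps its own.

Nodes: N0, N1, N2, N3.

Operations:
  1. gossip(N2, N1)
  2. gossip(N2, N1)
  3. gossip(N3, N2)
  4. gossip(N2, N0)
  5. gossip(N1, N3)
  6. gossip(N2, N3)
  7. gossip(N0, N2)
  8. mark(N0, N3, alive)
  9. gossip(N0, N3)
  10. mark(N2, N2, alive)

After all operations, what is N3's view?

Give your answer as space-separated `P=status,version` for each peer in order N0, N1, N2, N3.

Op 1: gossip N2<->N1 -> N2.N0=(alive,v0) N2.N1=(alive,v0) N2.N2=(alive,v0) N2.N3=(alive,v0) | N1.N0=(alive,v0) N1.N1=(alive,v0) N1.N2=(alive,v0) N1.N3=(alive,v0)
Op 2: gossip N2<->N1 -> N2.N0=(alive,v0) N2.N1=(alive,v0) N2.N2=(alive,v0) N2.N3=(alive,v0) | N1.N0=(alive,v0) N1.N1=(alive,v0) N1.N2=(alive,v0) N1.N3=(alive,v0)
Op 3: gossip N3<->N2 -> N3.N0=(alive,v0) N3.N1=(alive,v0) N3.N2=(alive,v0) N3.N3=(alive,v0) | N2.N0=(alive,v0) N2.N1=(alive,v0) N2.N2=(alive,v0) N2.N3=(alive,v0)
Op 4: gossip N2<->N0 -> N2.N0=(alive,v0) N2.N1=(alive,v0) N2.N2=(alive,v0) N2.N3=(alive,v0) | N0.N0=(alive,v0) N0.N1=(alive,v0) N0.N2=(alive,v0) N0.N3=(alive,v0)
Op 5: gossip N1<->N3 -> N1.N0=(alive,v0) N1.N1=(alive,v0) N1.N2=(alive,v0) N1.N3=(alive,v0) | N3.N0=(alive,v0) N3.N1=(alive,v0) N3.N2=(alive,v0) N3.N3=(alive,v0)
Op 6: gossip N2<->N3 -> N2.N0=(alive,v0) N2.N1=(alive,v0) N2.N2=(alive,v0) N2.N3=(alive,v0) | N3.N0=(alive,v0) N3.N1=(alive,v0) N3.N2=(alive,v0) N3.N3=(alive,v0)
Op 7: gossip N0<->N2 -> N0.N0=(alive,v0) N0.N1=(alive,v0) N0.N2=(alive,v0) N0.N3=(alive,v0) | N2.N0=(alive,v0) N2.N1=(alive,v0) N2.N2=(alive,v0) N2.N3=(alive,v0)
Op 8: N0 marks N3=alive -> (alive,v1)
Op 9: gossip N0<->N3 -> N0.N0=(alive,v0) N0.N1=(alive,v0) N0.N2=(alive,v0) N0.N3=(alive,v1) | N3.N0=(alive,v0) N3.N1=(alive,v0) N3.N2=(alive,v0) N3.N3=(alive,v1)
Op 10: N2 marks N2=alive -> (alive,v1)

Answer: N0=alive,0 N1=alive,0 N2=alive,0 N3=alive,1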